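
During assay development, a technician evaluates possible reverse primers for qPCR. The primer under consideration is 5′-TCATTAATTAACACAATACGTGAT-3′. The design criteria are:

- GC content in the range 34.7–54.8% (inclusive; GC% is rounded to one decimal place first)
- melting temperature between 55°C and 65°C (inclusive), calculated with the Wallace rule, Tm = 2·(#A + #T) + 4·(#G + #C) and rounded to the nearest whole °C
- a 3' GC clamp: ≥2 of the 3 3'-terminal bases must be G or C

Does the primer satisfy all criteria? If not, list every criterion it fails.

Base counts: A=10, T=8, G=2, C=4 (length 24).
GC content: GC 6/24 = 25.0%, outside 34.7–54.8% ✗
Tm: Tm = 2·18 + 4·6 = 60°C ✓
GC clamp: 3' end GAT has 1 G/C, need ≥2 ✗

Fails: GC content, GC clamp.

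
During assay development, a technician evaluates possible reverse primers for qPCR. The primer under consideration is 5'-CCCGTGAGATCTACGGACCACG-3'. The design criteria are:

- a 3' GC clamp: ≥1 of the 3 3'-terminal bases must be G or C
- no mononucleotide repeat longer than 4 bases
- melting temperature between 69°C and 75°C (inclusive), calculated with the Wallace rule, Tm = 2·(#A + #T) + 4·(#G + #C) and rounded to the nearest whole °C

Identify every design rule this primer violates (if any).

Base counts: A=5, T=3, G=6, C=8 (length 22).
GC clamp: 3' end ACG has 2 G/C ✓
homopolymer run: longest run = 3 ✓
Tm: Tm = 2·8 + 4·14 = 72°C ✓

Meets all criteria.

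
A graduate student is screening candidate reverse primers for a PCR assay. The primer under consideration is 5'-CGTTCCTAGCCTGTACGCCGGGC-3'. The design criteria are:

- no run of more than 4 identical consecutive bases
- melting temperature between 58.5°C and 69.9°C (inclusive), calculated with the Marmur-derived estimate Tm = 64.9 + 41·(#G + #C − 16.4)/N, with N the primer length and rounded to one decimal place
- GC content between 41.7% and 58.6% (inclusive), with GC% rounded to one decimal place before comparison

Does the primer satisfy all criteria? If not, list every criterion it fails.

Fails: GC content.

Base counts: A=2, T=5, G=7, C=9 (length 23).
homopolymer run: longest run = 3 ✓
Tm: Tm = 64.9 + 41·(16 − 16.4)/23 = 64.2°C ✓
GC content: GC 16/23 = 69.6%, outside 41.7–58.6% ✗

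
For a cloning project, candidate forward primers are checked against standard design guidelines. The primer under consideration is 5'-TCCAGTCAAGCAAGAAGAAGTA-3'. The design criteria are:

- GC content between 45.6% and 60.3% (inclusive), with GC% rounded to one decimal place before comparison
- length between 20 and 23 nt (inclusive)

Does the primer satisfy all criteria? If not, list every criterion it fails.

Base counts: A=10, T=3, G=5, C=4 (length 22).
GC content: GC 9/22 = 40.9%, outside 45.6–60.3% ✗
length: length 22 ✓

Fails: GC content.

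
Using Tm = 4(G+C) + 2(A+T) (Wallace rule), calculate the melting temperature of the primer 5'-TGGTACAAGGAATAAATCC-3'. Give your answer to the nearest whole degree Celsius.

52°C

Base counts: A=8, T=4, G=4, C=3 (length 19).
Tm = 2·(8+4) + 4·(4+3) = 2·12 + 4·7 = 24 + 28 = 52°C.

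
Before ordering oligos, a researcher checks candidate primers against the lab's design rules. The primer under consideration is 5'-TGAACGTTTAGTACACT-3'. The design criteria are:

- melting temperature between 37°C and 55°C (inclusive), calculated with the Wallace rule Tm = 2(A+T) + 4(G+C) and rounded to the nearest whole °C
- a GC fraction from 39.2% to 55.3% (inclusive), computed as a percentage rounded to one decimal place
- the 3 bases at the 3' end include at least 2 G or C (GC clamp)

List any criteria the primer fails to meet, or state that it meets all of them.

Fails: GC content, GC clamp.

Base counts: A=5, T=6, G=3, C=3 (length 17).
Tm: Tm = 2·11 + 4·6 = 46°C ✓
GC content: GC 6/17 = 35.3%, outside 39.2–55.3% ✗
GC clamp: 3' end ACT has 1 G/C, need ≥2 ✗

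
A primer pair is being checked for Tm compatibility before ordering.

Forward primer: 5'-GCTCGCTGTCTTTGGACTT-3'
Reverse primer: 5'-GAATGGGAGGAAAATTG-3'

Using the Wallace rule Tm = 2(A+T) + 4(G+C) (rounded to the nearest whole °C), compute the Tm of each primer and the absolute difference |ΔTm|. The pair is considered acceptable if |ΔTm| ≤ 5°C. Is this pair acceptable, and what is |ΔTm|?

|ΔTm| = 10°C; the pair is not acceptable.

Forward: A=1 T=8 G=5 C=5 → Tm = 2·9 + 4·10 = 58°C.
Reverse: A=7 T=3 G=7 C=0 → Tm = 2·10 + 4·7 = 48°C.
|ΔTm| = |58 − 48| = 10°C, > 5°C.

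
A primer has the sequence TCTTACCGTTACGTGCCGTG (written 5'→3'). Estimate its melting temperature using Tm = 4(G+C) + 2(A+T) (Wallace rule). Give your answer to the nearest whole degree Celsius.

Base counts: A=2, T=7, G=5, C=6 (length 20).
Tm = 2·(2+7) + 4·(5+6) = 2·9 + 4·11 = 18 + 44 = 62°C.

62°C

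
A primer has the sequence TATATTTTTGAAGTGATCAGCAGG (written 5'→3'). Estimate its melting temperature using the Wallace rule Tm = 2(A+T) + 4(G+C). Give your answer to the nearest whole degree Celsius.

64°C

Base counts: A=7, T=9, G=6, C=2 (length 24).
Tm = 2·(7+9) + 4·(6+2) = 2·16 + 4·8 = 32 + 32 = 64°C.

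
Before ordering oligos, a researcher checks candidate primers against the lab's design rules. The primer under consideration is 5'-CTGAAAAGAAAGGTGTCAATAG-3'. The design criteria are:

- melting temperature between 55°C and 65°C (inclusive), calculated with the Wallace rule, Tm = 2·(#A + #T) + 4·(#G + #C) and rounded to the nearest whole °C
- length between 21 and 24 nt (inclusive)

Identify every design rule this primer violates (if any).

Meets all criteria.

Base counts: A=10, T=4, G=6, C=2 (length 22).
Tm: Tm = 2·14 + 4·8 = 60°C ✓
length: length 22 ✓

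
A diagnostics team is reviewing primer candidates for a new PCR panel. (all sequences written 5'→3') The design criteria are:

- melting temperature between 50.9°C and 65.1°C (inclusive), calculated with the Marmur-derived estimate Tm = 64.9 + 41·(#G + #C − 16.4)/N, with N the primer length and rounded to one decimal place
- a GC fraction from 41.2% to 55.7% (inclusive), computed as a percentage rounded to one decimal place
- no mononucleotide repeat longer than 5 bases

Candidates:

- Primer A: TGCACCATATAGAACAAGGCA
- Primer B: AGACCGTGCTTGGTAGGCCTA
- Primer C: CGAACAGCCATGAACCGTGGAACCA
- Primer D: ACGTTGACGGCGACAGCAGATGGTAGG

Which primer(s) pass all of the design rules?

Primer A (21 nt, A=9 T=3 G=4 C=5): Tm = 64.9 + 41·(9 − 16.4)/21 = 50.5°C, outside 50.9–65.1°C ✗; GC 9/21 = 42.9% ✓; longest run = 2 ✓ — fails.
Primer B (21 nt, A=4 T=5 G=7 C=5): Tm = 64.9 + 41·(12 − 16.4)/21 = 56.3°C ✓; GC 12/21 = 57.1%, outside 41.2–55.7% ✗; longest run = 2 ✓ — fails.
Primer C (25 nt, A=9 T=2 G=6 C=8): Tm = 64.9 + 41·(14 − 16.4)/25 = 61.0°C ✓; GC 14/25 = 56.0%, outside 41.2–55.7% ✗; longest run = 2 ✓ — fails.
Primer D (27 nt, A=7 T=4 G=11 C=5): Tm = 64.9 + 41·(16 − 16.4)/27 = 64.3°C ✓; GC 16/27 = 59.3%, outside 41.2–55.7% ✗; longest run = 2 ✓ — fails.

None of the candidates satisfy all criteria.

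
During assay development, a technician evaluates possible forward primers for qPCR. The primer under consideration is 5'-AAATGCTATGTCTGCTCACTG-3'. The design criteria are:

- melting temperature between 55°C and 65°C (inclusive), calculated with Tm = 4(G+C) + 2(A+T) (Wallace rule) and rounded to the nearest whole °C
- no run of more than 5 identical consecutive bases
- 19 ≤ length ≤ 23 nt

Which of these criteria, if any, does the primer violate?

Base counts: A=5, T=7, G=4, C=5 (length 21).
Tm: Tm = 2·12 + 4·9 = 60°C ✓
homopolymer run: longest run = 3 ✓
length: length 21 ✓

Meets all criteria.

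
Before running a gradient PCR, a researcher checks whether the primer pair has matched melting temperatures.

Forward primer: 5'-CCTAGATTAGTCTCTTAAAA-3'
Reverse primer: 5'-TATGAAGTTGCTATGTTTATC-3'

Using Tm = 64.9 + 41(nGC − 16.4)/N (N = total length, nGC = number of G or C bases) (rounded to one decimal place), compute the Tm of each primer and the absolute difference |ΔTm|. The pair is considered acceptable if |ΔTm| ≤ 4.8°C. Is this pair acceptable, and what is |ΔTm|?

Forward: G+C = 6, N = 20 → Tm = 64.9 + 41·(6 − 16.4)/20 = 43.6°C.
Reverse: G+C = 6, N = 21 → Tm = 64.9 + 41·(6 − 16.4)/21 = 44.6°C.
|ΔTm| = |43.6 − 44.6| = 1.0°C, ≤ 4.8°C.

|ΔTm| = 1.0°C; the pair is acceptable.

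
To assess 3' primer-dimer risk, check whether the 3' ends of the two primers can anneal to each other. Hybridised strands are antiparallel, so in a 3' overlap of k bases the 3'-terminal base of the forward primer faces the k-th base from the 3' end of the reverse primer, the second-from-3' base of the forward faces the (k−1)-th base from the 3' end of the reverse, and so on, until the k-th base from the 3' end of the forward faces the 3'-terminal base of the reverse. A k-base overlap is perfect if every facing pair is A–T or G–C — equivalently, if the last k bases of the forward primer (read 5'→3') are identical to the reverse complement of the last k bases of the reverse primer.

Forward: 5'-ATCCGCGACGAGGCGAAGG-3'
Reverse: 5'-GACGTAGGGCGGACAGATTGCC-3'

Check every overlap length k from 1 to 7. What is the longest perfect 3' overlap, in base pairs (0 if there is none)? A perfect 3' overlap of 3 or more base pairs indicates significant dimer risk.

Last 7 bases (5'→3') — forward …GCGAAGG, reverse …GATTGCC.
Reverse complement of the reverse primer's last 7 bases: GGCAATC; its first k bases are the reverse complement of the reverse primer's last k bases, so a perfect k-base overlap needs the forward primer's last k bases to equal them.
Comparing (forward last k vs required): k=1: G vs G ✓; k=2: GG vs GG ✓; k=3: AGG vs GGC ✗; k=4: AAGG vs GGCA ✗; k=5: GAAGG vs GGCAA ✗; k=6: CGAAGG vs GGCAAT ✗; k=7: GCGAAGG vs GGCAATC ✗.
Perfect overlaps at k = 1, 2; the largest is 2.

Longest perfect overlap: 2 complementary base pairs; below the dimer-risk threshold (threshold 3).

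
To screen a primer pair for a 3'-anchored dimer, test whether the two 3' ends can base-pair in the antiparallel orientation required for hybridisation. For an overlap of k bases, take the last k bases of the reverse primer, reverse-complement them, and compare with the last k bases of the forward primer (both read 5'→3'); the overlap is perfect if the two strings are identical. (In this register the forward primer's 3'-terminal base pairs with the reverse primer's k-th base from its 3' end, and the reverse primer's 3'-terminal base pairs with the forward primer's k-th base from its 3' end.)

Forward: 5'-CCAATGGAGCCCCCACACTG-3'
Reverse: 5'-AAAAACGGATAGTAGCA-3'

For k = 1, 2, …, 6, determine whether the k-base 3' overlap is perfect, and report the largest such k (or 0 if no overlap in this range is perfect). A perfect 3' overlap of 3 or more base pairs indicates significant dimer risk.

Longest perfect overlap: 2 complementary base pairs; below the dimer-risk threshold (threshold 3).

Last 6 bases (5'→3') — forward …ACACTG, reverse …GTAGCA.
Reverse complement of the reverse primer's last 6 bases: TGCTAC; its first k bases are the reverse complement of the reverse primer's last k bases, so a perfect k-base overlap needs the forward primer's last k bases to equal them.
Comparing (forward last k vs required): k=1: G vs T ✗; k=2: TG vs TG ✓; k=3: CTG vs TGC ✗; k=4: ACTG vs TGCT ✗; k=5: CACTG vs TGCTA ✗; k=6: ACACTG vs TGCTAC ✗.
Only k = 2 is perfect, so the longest perfect 3' overlap is 2.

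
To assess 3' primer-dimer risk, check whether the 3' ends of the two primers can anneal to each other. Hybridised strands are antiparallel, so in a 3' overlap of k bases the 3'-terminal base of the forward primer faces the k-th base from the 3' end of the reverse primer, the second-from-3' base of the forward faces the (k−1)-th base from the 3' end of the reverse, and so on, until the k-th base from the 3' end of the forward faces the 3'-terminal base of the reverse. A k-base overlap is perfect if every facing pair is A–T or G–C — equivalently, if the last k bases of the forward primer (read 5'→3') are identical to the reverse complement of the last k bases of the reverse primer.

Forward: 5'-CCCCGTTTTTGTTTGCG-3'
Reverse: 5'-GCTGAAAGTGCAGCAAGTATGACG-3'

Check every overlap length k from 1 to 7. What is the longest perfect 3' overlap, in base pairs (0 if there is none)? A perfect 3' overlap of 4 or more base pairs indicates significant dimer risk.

Longest perfect overlap: 2 complementary base pairs; below the dimer-risk threshold (threshold 4).

Last 7 bases (5'→3') — forward …GTTTGCG, reverse …TATGACG.
Reverse complement of the reverse primer's last 7 bases: CGTCATA; its first k bases are the reverse complement of the reverse primer's last k bases, so a perfect k-base overlap needs the forward primer's last k bases to equal them.
Comparing (forward last k vs required): k=1: G vs C ✗; k=2: CG vs CG ✓; k=3: GCG vs CGT ✗; k=4: TGCG vs CGTC ✗; k=5: TTGCG vs CGTCA ✗; k=6: TTTGCG vs CGTCAT ✗; k=7: GTTTGCG vs CGTCATA ✗.
Only k = 2 is perfect, so the longest perfect 3' overlap is 2.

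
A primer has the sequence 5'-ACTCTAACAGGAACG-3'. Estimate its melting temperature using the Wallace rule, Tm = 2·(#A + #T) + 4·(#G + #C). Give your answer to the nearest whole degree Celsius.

Base counts: A=6, T=2, G=3, C=4 (length 15).
Tm = 2·(6+2) + 4·(3+4) = 2·8 + 4·7 = 16 + 28 = 44°C.

44°C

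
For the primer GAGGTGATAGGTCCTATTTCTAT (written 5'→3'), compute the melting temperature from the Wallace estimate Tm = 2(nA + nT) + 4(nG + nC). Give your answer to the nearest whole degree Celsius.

Base counts: A=5, T=9, G=6, C=3 (length 23).
Tm = 2·(5+9) + 4·(6+3) = 2·14 + 4·9 = 28 + 36 = 64°C.

64°C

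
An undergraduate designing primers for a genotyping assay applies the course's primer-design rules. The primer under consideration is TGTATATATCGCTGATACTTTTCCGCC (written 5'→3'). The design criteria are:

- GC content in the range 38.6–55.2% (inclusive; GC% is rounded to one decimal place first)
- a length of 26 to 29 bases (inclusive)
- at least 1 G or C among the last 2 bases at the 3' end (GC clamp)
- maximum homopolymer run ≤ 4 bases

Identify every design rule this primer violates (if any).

Meets all criteria.

Base counts: A=5, T=11, G=4, C=7 (length 27).
GC content: GC 11/27 = 40.7% ✓
length: length 27 ✓
GC clamp: 3' end CC has 2 G/C ✓
homopolymer run: longest run = 4 ✓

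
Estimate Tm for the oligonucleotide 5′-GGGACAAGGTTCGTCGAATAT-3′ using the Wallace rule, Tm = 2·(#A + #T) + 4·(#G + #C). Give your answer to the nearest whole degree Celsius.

62°C

Base counts: A=6, T=5, G=7, C=3 (length 21).
Tm = 2·(6+5) + 4·(7+3) = 2·11 + 4·10 = 22 + 40 = 62°C.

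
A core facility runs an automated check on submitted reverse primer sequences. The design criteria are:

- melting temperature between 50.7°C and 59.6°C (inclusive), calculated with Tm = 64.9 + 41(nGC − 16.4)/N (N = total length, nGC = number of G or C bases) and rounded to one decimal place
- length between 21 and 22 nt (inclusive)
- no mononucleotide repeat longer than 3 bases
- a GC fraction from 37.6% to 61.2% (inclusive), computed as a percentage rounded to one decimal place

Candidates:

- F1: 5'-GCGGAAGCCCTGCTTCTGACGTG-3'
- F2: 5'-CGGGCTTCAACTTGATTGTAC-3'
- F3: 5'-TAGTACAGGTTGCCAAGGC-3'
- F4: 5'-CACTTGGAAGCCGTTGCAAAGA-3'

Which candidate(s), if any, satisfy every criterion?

F2 and F4.

F1 (23 nt, A=3 T=5 G=8 C=7): Tm = 64.9 + 41·(15 − 16.4)/23 = 62.4°C, outside 50.7–59.6°C ✗; length 23, outside 21–22 ✗; longest run = 3 ✓; GC 15/23 = 65.2%, outside 37.6–61.2% ✗ — fails.
F2 (21 nt, A=4 T=7 G=5 C=5): Tm = 64.9 + 41·(10 − 16.4)/21 = 52.4°C ✓; length 21 ✓; longest run = 3 ✓; GC 10/21 = 47.6% ✓ — passes.
F3 (19 nt, A=5 T=4 G=6 C=4): Tm = 64.9 + 41·(10 − 16.4)/19 = 51.1°C ✓; length 19, outside 21–22 ✗; longest run = 2 ✓; GC 10/19 = 52.6% ✓ — fails.
F4 (22 nt, A=7 T=4 G=6 C=5): Tm = 64.9 + 41·(11 − 16.4)/22 = 54.8°C ✓; length 22 ✓; longest run = 3 ✓; GC 11/22 = 50.0% ✓ — passes.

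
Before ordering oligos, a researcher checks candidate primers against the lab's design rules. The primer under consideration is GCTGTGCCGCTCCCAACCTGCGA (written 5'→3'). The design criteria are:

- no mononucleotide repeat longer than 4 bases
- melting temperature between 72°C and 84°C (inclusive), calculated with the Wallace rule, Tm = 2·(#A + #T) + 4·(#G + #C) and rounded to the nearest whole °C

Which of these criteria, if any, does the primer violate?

Meets all criteria.

Base counts: A=3, T=4, G=6, C=10 (length 23).
homopolymer run: longest run = 3 ✓
Tm: Tm = 2·7 + 4·16 = 78°C ✓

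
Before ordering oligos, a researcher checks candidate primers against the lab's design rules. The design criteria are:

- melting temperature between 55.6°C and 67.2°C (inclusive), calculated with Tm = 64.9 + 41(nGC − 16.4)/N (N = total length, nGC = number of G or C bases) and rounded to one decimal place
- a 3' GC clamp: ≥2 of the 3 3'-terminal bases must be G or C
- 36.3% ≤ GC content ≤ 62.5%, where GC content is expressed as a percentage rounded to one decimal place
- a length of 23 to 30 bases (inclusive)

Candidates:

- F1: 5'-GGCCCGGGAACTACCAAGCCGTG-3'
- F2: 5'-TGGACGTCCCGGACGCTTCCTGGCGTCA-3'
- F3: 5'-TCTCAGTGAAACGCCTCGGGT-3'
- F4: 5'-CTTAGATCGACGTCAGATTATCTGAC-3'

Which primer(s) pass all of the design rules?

F4 only.

F1 (23 nt, A=5 T=2 G=8 C=8): Tm = 64.9 + 41·(16 − 16.4)/23 = 64.2°C ✓; 3' end GTG has 2 G/C ✓; GC 16/23 = 69.6%, outside 36.3–62.5% ✗; length 23 ✓ — fails.
F2 (28 nt, A=3 T=6 G=9 C=10): Tm = 64.9 + 41·(19 − 16.4)/28 = 68.7°C, outside 55.6–67.2°C ✗; 3' end TCA has 1 G/C, need ≥2 ✗; GC 19/28 = 67.9%, outside 36.3–62.5% ✗; length 28 ✓ — fails.
F3 (21 nt, A=4 T=5 G=6 C=6): Tm = 64.9 + 41·(12 − 16.4)/21 = 56.3°C ✓; 3' end GGT has 2 G/C ✓; GC 12/21 = 57.1% ✓; length 21, outside 23–30 ✗ — fails.
F4 (26 nt, A=7 T=8 G=5 C=6): Tm = 64.9 + 41·(11 − 16.4)/26 = 56.4°C ✓; 3' end GAC has 2 G/C ✓; GC 11/26 = 42.3% ✓; length 26 ✓ — passes.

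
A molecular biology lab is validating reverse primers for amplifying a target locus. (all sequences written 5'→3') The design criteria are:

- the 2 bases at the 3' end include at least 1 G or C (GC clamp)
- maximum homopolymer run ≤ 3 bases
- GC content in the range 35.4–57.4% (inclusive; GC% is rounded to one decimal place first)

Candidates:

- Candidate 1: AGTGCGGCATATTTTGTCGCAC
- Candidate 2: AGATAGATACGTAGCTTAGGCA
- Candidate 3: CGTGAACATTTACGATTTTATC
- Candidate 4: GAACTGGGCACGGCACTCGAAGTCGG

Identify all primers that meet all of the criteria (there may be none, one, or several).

Candidate 2 only.

Candidate 1 (22 nt, A=4 T=7 G=6 C=5): 3' end AC has 1 G/C ✓; longest run = 4, exceeds 3 ✗; GC 11/22 = 50.0% ✓ — fails.
Candidate 2 (22 nt, A=8 T=5 G=6 C=3): 3' end CA has 1 G/C ✓; longest run = 2 ✓; GC 9/22 = 40.9% ✓ — passes.
Candidate 3 (22 nt, A=6 T=9 G=3 C=4): 3' end TC has 1 G/C ✓; longest run = 4, exceeds 3 ✗; GC 7/22 = 31.8%, outside 35.4–57.4% ✗ — fails.
Candidate 4 (26 nt, A=6 T=3 G=10 C=7): 3' end GG has 2 G/C ✓; longest run = 3 ✓; GC 17/26 = 65.4%, outside 35.4–57.4% ✗ — fails.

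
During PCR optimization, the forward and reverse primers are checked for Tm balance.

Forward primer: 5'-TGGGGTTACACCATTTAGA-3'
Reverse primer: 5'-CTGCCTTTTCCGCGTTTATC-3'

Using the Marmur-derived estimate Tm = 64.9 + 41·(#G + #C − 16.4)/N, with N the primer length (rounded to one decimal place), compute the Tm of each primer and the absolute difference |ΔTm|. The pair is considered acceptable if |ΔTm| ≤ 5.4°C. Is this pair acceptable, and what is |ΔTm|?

Forward: G+C = 8, N = 19 → Tm = 64.9 + 41·(8 − 16.4)/19 = 46.8°C.
Reverse: G+C = 10, N = 20 → Tm = 64.9 + 41·(10 − 16.4)/20 = 51.8°C.
|ΔTm| = |46.8 − 51.8| = 5.0°C, ≤ 5.4°C.

|ΔTm| = 5.0°C; the pair is acceptable.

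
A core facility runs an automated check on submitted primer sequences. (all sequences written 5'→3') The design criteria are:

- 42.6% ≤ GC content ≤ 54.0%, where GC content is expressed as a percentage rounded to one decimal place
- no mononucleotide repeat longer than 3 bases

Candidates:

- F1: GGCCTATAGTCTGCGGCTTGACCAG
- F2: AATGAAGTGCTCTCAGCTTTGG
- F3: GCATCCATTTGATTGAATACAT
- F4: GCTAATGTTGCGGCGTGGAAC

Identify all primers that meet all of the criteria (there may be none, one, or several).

F1 (25 nt, A=4 T=6 G=8 C=7): GC 15/25 = 60.0%, outside 42.6–54.0% ✗; longest run = 2 ✓ — fails.
F2 (22 nt, A=5 T=7 G=6 C=4): GC 10/22 = 45.5% ✓; longest run = 3 ✓ — passes.
F3 (22 nt, A=7 T=8 G=3 C=4): GC 7/22 = 31.8%, outside 42.6–54.0% ✗; longest run = 3 ✓ — fails.
F4 (21 nt, A=4 T=5 G=8 C=4): GC 12/21 = 57.1%, outside 42.6–54.0% ✗; longest run = 2 ✓ — fails.

F2 only.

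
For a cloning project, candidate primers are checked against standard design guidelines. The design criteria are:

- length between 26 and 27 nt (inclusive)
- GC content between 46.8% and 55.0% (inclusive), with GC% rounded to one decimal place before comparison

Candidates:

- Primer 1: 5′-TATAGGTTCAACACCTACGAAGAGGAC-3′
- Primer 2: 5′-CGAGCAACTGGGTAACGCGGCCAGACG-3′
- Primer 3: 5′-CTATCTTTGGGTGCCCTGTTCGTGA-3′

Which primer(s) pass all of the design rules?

Primer 1 (27 nt, A=10 T=5 G=6 C=6): length 27 ✓; GC 12/27 = 44.4%, outside 46.8–55.0% ✗ — fails.
Primer 2 (27 nt, A=7 T=2 G=10 C=8): length 27 ✓; GC 18/27 = 66.7%, outside 46.8–55.0% ✗ — fails.
Primer 3 (25 nt, A=2 T=10 G=7 C=6): length 25, outside 26–27 ✗; GC 13/25 = 52.0% ✓ — fails.

None of the candidates satisfy all criteria.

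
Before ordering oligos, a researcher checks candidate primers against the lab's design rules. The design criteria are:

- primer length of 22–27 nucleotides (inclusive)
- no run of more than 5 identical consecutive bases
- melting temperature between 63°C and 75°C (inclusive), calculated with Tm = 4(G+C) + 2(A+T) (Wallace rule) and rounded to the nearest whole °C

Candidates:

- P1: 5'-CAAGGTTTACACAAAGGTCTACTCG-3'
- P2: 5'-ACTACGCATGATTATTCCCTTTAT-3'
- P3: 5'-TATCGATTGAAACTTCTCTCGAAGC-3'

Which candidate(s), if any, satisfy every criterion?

P1 (25 nt, A=8 T=6 G=5 C=6): length 25 ✓; longest run = 3 ✓; Tm = 2·14 + 4·11 = 72°C ✓ — passes.
P2 (24 nt, A=6 T=10 G=2 C=6): length 24 ✓; longest run = 3 ✓; Tm = 2·16 + 4·8 = 64°C ✓ — passes.
P3 (25 nt, A=7 T=8 G=4 C=6): length 25 ✓; longest run = 3 ✓; Tm = 2·15 + 4·10 = 70°C ✓ — passes.

P1, P2 and P3.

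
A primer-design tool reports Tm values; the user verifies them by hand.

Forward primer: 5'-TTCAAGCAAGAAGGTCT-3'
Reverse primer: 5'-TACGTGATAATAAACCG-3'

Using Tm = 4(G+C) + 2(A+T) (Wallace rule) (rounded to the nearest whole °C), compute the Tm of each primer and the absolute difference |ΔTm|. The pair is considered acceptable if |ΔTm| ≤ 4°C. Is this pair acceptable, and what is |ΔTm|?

Forward: A=6 T=4 G=4 C=3 → Tm = 2·10 + 4·7 = 48°C.
Reverse: A=7 T=4 G=3 C=3 → Tm = 2·11 + 4·6 = 46°C.
|ΔTm| = |48 − 46| = 2°C, ≤ 4°C.

|ΔTm| = 2°C; the pair is acceptable.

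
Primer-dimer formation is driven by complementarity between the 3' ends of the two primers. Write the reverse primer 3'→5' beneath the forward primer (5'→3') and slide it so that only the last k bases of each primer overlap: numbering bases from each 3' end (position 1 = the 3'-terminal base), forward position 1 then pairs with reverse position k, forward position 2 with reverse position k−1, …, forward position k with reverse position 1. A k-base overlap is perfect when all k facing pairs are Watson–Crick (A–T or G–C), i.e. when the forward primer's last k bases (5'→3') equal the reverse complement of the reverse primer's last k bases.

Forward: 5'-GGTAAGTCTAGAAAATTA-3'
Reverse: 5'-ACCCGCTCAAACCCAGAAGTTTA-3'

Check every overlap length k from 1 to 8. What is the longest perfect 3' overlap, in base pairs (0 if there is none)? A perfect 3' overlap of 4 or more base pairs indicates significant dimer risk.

Longest perfect overlap: 2 complementary base pairs; below the dimer-risk threshold (threshold 4).

Last 8 bases (5'→3') — forward …GAAAATTA, reverse …GAAGTTTA.
Reverse complement of the reverse primer's last 8 bases: TAAACTTC; its first k bases are the reverse complement of the reverse primer's last k bases, so a perfect k-base overlap needs the forward primer's last k bases to equal them.
Comparing (forward last k vs required): k=1: A vs T ✗; k=2: TA vs TA ✓; k=3: TTA vs TAA ✗; k=4: ATTA vs TAAA ✗; k=5: AATTA vs TAAAC ✗; k=6: AAATTA vs TAAACT ✗; k=7: AAAATTA vs TAAACTT ✗; k=8: GAAAATTA vs TAAACTTC ✗.
Only k = 2 is perfect, so the longest perfect 3' overlap is 2.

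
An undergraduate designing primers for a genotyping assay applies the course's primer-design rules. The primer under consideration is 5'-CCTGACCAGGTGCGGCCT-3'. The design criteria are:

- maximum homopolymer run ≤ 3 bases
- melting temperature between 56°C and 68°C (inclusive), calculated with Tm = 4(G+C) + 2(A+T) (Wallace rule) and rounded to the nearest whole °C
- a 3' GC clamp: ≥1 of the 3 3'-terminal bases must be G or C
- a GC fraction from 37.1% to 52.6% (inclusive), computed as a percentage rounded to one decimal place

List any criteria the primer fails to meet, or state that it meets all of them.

Fails: GC content.

Base counts: A=2, T=3, G=6, C=7 (length 18).
homopolymer run: longest run = 2 ✓
Tm: Tm = 2·5 + 4·13 = 62°C ✓
GC clamp: 3' end CCT has 2 G/C ✓
GC content: GC 13/18 = 72.2%, outside 37.1–52.6% ✗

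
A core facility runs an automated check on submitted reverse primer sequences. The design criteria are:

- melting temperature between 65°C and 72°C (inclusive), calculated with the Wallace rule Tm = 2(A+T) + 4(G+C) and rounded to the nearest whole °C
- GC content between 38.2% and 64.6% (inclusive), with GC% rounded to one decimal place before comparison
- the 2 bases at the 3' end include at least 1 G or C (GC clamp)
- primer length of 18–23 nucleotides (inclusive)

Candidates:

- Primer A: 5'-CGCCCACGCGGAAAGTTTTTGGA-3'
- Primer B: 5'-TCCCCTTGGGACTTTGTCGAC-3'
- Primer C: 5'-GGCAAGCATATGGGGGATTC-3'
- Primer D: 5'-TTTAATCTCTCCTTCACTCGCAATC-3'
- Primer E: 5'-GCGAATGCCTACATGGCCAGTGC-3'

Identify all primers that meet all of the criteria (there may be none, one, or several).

Primer A (23 nt, A=5 T=5 G=7 C=6): Tm = 2·10 + 4·13 = 72°C ✓; GC 13/23 = 56.5% ✓; 3' end GA has 1 G/C ✓; length 23 ✓ — passes.
Primer B (21 nt, A=2 T=7 G=5 C=7): Tm = 2·9 + 4·12 = 66°C ✓; GC 12/21 = 57.1% ✓; 3' end AC has 1 G/C ✓; length 21 ✓ — passes.
Primer C (20 nt, A=5 T=4 G=8 C=3): Tm = 2·9 + 4·11 = 62°C, outside 65–72°C ✗; GC 11/20 = 55.0% ✓; 3' end TC has 1 G/C ✓; length 20 ✓ — fails.
Primer D (25 nt, A=5 T=10 G=1 C=9): Tm = 2·15 + 4·10 = 70°C ✓; GC 10/25 = 40.0% ✓; 3' end TC has 1 G/C ✓; length 25, outside 18–23 ✗ — fails.
Primer E (23 nt, A=5 T=4 G=7 C=7): Tm = 2·9 + 4·14 = 74°C, outside 65–72°C ✗; GC 14/23 = 60.9% ✓; 3' end GC has 2 G/C ✓; length 23 ✓ — fails.

Primer A and Primer B.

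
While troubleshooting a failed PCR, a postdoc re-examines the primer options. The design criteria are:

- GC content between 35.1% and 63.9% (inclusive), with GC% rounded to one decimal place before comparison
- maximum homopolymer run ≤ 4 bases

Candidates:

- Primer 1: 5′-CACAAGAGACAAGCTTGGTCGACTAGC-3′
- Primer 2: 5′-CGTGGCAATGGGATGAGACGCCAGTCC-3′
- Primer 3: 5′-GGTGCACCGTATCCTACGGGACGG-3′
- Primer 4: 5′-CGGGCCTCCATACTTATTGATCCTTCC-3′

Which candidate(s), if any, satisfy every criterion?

Primer 1 (27 nt, A=9 T=4 G=7 C=7): GC 14/27 = 51.9% ✓; longest run = 2 ✓ — passes.
Primer 2 (27 nt, A=6 T=4 G=10 C=7): GC 17/27 = 63.0% ✓; longest run = 3 ✓ — passes.
Primer 3 (24 nt, A=4 T=4 G=9 C=7): GC 16/24 = 66.7%, outside 35.1–63.9% ✗; longest run = 3 ✓ — fails.
Primer 4 (27 nt, A=4 T=9 G=4 C=10): GC 14/27 = 51.9% ✓; longest run = 3 ✓ — passes.

Primer 1, Primer 2 and Primer 4.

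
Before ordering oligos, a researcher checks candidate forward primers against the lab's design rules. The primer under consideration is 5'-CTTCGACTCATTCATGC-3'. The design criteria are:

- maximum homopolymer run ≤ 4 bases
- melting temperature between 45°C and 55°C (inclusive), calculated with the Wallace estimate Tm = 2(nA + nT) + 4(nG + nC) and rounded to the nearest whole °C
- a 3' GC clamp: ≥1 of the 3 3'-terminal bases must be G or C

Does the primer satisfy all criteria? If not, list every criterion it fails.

Meets all criteria.

Base counts: A=3, T=6, G=2, C=6 (length 17).
homopolymer run: longest run = 2 ✓
Tm: Tm = 2·9 + 4·8 = 50°C ✓
GC clamp: 3' end TGC has 2 G/C ✓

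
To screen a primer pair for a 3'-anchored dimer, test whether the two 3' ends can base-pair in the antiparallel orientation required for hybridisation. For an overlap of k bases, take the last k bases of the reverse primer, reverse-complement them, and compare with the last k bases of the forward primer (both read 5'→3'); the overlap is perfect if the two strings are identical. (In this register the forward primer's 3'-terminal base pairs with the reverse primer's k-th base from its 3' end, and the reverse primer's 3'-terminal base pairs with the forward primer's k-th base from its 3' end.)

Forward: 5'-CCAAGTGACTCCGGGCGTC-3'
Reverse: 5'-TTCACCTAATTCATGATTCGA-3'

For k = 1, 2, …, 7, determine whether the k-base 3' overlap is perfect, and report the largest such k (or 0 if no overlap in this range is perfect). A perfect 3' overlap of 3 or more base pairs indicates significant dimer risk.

Last 7 bases (5'→3') — forward …GGGCGTC, reverse …GATTCGA.
Reverse complement of the reverse primer's last 7 bases: TCGAATC; its first k bases are the reverse complement of the reverse primer's last k bases, so a perfect k-base overlap needs the forward primer's last k bases to equal them.
Comparing (forward last k vs required): k=1: C vs T ✗; k=2: TC vs TC ✓; k=3: GTC vs TCG ✗; k=4: CGTC vs TCGA ✗; k=5: GCGTC vs TCGAA ✗; k=6: GGCGTC vs TCGAAT ✗; k=7: GGGCGTC vs TCGAATC ✗.
Only k = 2 is perfect, so the longest perfect 3' overlap is 2.

Longest perfect overlap: 2 complementary base pairs; below the dimer-risk threshold (threshold 3).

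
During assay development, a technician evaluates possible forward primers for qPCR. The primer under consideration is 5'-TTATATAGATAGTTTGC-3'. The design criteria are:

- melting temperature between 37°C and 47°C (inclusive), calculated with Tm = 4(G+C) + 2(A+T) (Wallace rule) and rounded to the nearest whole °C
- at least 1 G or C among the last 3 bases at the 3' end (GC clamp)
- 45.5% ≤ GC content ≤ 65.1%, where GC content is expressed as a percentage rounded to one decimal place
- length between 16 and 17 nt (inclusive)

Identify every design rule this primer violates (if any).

Fails: GC content.

Base counts: A=5, T=8, G=3, C=1 (length 17).
Tm: Tm = 2·13 + 4·4 = 42°C ✓
GC clamp: 3' end TGC has 2 G/C ✓
GC content: GC 4/17 = 23.5%, outside 45.5–65.1% ✗
length: length 17 ✓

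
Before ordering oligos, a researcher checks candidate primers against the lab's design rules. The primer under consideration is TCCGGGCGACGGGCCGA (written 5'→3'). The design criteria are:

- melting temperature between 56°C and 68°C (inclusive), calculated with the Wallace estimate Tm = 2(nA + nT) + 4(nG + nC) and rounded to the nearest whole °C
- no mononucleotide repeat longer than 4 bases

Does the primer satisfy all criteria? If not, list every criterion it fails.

Meets all criteria.

Base counts: A=2, T=1, G=8, C=6 (length 17).
Tm: Tm = 2·3 + 4·14 = 62°C ✓
homopolymer run: longest run = 3 ✓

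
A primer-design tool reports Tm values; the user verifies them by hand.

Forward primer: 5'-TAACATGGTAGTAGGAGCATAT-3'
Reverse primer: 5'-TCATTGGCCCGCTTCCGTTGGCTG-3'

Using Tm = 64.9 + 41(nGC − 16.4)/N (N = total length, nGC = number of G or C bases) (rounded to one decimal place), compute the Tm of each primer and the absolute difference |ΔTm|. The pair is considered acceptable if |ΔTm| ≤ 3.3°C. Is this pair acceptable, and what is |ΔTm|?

|ΔTm| = 13.3°C; the pair is not acceptable.

Forward: G+C = 8, N = 22 → Tm = 64.9 + 41·(8 − 16.4)/22 = 49.2°C.
Reverse: G+C = 15, N = 24 → Tm = 64.9 + 41·(15 − 16.4)/24 = 62.5°C.
|ΔTm| = |49.2 − 62.5| = 13.3°C, > 3.3°C.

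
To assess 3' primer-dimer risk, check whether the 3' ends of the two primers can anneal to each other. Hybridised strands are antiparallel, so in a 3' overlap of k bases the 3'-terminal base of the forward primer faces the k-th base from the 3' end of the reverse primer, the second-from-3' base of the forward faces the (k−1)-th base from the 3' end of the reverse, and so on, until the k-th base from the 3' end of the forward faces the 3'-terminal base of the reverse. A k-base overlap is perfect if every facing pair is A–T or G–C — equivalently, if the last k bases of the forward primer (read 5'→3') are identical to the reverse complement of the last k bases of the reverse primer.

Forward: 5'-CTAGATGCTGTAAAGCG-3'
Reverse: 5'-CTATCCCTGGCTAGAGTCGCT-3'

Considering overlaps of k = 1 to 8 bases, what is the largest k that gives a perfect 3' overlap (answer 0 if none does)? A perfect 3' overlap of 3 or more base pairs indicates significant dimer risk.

Last 8 bases (5'→3') — forward …GTAAAGCG, reverse …GAGTCGCT.
Reverse complement of the reverse primer's last 8 bases: AGCGACTC; its first k bases are the reverse complement of the reverse primer's last k bases, so a perfect k-base overlap needs the forward primer's last k bases to equal them.
Comparing (forward last k vs required): k=1: G vs A ✗; k=2: CG vs AG ✗; k=3: GCG vs AGC ✗; k=4: AGCG vs AGCG ✓; k=5: AAGCG vs AGCGA ✗; k=6: AAAGCG vs AGCGAC ✗; k=7: TAAAGCG vs AGCGACT ✗; k=8: GTAAAGCG vs AGCGACTC ✗.
Only k = 4 is perfect, so the longest perfect 3' overlap is 4.

Longest perfect overlap: 4 complementary base pairs; significant dimer risk (threshold 3).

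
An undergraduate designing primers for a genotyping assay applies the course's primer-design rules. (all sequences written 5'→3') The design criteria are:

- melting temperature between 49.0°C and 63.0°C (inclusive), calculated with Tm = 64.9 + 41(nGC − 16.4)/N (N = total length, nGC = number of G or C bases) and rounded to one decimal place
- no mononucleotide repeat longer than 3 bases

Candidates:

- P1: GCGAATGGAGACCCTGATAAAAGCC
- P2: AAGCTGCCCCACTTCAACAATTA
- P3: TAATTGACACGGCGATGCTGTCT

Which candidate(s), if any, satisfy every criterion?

P1 (25 nt, A=9 T=3 G=7 C=6): Tm = 64.9 + 41·(13 − 16.4)/25 = 59.3°C ✓; longest run = 4, exceeds 3 ✗ — fails.
P2 (23 nt, A=8 T=5 G=2 C=8): Tm = 64.9 + 41·(10 − 16.4)/23 = 53.5°C ✓; longest run = 4, exceeds 3 ✗ — fails.
P3 (23 nt, A=5 T=7 G=6 C=5): Tm = 64.9 + 41·(11 − 16.4)/23 = 55.3°C ✓; longest run = 2 ✓ — passes.

P3 only.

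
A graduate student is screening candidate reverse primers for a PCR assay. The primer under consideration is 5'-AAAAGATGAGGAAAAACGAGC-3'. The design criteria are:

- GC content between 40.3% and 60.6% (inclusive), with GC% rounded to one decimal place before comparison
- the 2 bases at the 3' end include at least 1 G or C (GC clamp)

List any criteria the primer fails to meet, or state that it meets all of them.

Base counts: A=12, T=1, G=6, C=2 (length 21).
GC content: GC 8/21 = 38.1%, outside 40.3–60.6% ✗
GC clamp: 3' end GC has 2 G/C ✓

Fails: GC content.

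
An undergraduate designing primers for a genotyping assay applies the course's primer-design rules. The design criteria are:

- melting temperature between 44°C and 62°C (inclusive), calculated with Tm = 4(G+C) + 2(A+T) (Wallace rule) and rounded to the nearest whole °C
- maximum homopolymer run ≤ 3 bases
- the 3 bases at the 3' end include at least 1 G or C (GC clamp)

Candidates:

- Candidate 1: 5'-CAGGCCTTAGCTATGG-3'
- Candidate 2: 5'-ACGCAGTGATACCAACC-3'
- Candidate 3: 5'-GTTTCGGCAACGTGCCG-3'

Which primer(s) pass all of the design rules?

Candidate 1 (16 nt, A=3 T=4 G=5 C=4): Tm = 2·7 + 4·9 = 50°C ✓; longest run = 2 ✓; 3' end TGG has 2 G/C ✓ — passes.
Candidate 2 (17 nt, A=6 T=2 G=3 C=6): Tm = 2·8 + 4·9 = 52°C ✓; longest run = 2 ✓; 3' end ACC has 2 G/C ✓ — passes.
Candidate 3 (17 nt, A=2 T=4 G=6 C=5): Tm = 2·6 + 4·11 = 56°C ✓; longest run = 3 ✓; 3' end CCG has 3 G/C ✓ — passes.

Candidate 1, Candidate 2 and Candidate 3.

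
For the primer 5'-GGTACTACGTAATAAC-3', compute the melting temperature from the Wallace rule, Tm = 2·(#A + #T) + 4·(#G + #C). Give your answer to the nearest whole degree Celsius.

Base counts: A=6, T=4, G=3, C=3 (length 16).
Tm = 2·(6+4) + 4·(3+3) = 2·10 + 4·6 = 20 + 24 = 44°C.

44°C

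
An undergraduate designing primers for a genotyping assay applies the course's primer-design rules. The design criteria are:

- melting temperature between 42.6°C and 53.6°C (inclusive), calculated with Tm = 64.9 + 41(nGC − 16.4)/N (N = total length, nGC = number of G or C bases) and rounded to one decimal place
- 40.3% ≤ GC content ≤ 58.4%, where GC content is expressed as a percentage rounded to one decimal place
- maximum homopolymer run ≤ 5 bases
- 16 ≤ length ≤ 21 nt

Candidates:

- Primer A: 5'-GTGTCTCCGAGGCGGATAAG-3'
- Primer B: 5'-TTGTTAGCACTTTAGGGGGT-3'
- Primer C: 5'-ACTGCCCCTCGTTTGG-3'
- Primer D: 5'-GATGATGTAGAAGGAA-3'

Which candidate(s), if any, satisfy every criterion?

Primer B only.

Primer A (20 nt, A=4 T=4 G=8 C=4): Tm = 64.9 + 41·(12 − 16.4)/20 = 55.9°C, outside 42.6–53.6°C ✗; GC 12/20 = 60.0%, outside 40.3–58.4% ✗; longest run = 2 ✓; length 20 ✓ — fails.
Primer B (20 nt, A=3 T=8 G=7 C=2): Tm = 64.9 + 41·(9 − 16.4)/20 = 49.7°C ✓; GC 9/20 = 45.0% ✓; longest run = 5 ✓; length 20 ✓ — passes.
Primer C (16 nt, A=1 T=5 G=4 C=6): Tm = 64.9 + 41·(10 − 16.4)/16 = 48.5°C ✓; GC 10/16 = 62.5%, outside 40.3–58.4% ✗; longest run = 4 ✓; length 16 ✓ — fails.
Primer D (16 nt, A=7 T=3 G=6 C=0): Tm = 64.9 + 41·(6 − 16.4)/16 = 38.3°C, outside 42.6–53.6°C ✗; GC 6/16 = 37.5%, outside 40.3–58.4% ✗; longest run = 2 ✓; length 16 ✓ — fails.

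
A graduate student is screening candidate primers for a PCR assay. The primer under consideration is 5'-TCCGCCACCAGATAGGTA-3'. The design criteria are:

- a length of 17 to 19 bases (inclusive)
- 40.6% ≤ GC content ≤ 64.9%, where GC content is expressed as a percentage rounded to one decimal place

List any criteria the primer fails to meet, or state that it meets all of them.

Base counts: A=5, T=3, G=4, C=6 (length 18).
length: length 18 ✓
GC content: GC 10/18 = 55.6% ✓

Meets all criteria.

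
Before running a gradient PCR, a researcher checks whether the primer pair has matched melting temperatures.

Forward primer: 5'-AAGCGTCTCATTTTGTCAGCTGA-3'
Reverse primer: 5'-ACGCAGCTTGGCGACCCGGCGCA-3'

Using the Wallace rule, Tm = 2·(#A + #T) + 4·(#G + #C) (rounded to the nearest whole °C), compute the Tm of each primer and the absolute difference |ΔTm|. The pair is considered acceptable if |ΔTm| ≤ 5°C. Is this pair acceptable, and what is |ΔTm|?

Forward: A=5 T=8 G=5 C=5 → Tm = 2·13 + 4·10 = 66°C.
Reverse: A=4 T=2 G=8 C=9 → Tm = 2·6 + 4·17 = 80°C.
|ΔTm| = |66 − 80| = 14°C, > 5°C.

|ΔTm| = 14°C; the pair is not acceptable.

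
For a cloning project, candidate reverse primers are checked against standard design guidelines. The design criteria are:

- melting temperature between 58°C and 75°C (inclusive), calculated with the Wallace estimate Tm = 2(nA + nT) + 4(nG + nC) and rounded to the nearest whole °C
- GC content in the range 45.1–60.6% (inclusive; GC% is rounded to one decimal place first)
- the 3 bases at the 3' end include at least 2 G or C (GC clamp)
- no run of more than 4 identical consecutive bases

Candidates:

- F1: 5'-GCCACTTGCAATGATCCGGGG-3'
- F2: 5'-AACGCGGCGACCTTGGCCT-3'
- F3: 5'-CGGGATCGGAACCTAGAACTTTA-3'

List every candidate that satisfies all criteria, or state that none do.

F1 (21 nt, A=4 T=4 G=7 C=6): Tm = 2·8 + 4·13 = 68°C ✓; GC 13/21 = 61.9%, outside 45.1–60.6% ✗; 3' end GGG has 3 G/C ✓; longest run = 4 ✓ — fails.
F2 (19 nt, A=3 T=3 G=6 C=7): Tm = 2·6 + 4·13 = 64°C ✓; GC 13/19 = 68.4%, outside 45.1–60.6% ✗; 3' end CCT has 2 G/C ✓; longest run = 2 ✓ — fails.
F3 (23 nt, A=7 T=5 G=6 C=5): Tm = 2·12 + 4·11 = 68°C ✓; GC 11/23 = 47.8% ✓; 3' end TTA has 0 G/C, need ≥2 ✗; longest run = 3 ✓ — fails.

None of the candidates satisfy all criteria.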